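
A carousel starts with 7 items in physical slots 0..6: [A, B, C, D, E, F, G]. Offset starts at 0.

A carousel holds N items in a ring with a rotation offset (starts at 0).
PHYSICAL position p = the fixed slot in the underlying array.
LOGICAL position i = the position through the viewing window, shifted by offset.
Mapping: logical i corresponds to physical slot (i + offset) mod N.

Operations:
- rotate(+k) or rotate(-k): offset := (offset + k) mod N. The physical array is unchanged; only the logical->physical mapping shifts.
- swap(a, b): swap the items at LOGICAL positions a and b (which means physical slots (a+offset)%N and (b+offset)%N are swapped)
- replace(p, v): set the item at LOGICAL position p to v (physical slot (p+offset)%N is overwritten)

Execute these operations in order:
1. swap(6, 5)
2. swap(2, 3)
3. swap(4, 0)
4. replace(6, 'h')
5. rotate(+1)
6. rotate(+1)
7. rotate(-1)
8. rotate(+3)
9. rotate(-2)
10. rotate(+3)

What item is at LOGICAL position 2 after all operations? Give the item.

After op 1 (swap(6, 5)): offset=0, physical=[A,B,C,D,E,G,F], logical=[A,B,C,D,E,G,F]
After op 2 (swap(2, 3)): offset=0, physical=[A,B,D,C,E,G,F], logical=[A,B,D,C,E,G,F]
After op 3 (swap(4, 0)): offset=0, physical=[E,B,D,C,A,G,F], logical=[E,B,D,C,A,G,F]
After op 4 (replace(6, 'h')): offset=0, physical=[E,B,D,C,A,G,h], logical=[E,B,D,C,A,G,h]
After op 5 (rotate(+1)): offset=1, physical=[E,B,D,C,A,G,h], logical=[B,D,C,A,G,h,E]
After op 6 (rotate(+1)): offset=2, physical=[E,B,D,C,A,G,h], logical=[D,C,A,G,h,E,B]
After op 7 (rotate(-1)): offset=1, physical=[E,B,D,C,A,G,h], logical=[B,D,C,A,G,h,E]
After op 8 (rotate(+3)): offset=4, physical=[E,B,D,C,A,G,h], logical=[A,G,h,E,B,D,C]
After op 9 (rotate(-2)): offset=2, physical=[E,B,D,C,A,G,h], logical=[D,C,A,G,h,E,B]
After op 10 (rotate(+3)): offset=5, physical=[E,B,D,C,A,G,h], logical=[G,h,E,B,D,C,A]

Answer: E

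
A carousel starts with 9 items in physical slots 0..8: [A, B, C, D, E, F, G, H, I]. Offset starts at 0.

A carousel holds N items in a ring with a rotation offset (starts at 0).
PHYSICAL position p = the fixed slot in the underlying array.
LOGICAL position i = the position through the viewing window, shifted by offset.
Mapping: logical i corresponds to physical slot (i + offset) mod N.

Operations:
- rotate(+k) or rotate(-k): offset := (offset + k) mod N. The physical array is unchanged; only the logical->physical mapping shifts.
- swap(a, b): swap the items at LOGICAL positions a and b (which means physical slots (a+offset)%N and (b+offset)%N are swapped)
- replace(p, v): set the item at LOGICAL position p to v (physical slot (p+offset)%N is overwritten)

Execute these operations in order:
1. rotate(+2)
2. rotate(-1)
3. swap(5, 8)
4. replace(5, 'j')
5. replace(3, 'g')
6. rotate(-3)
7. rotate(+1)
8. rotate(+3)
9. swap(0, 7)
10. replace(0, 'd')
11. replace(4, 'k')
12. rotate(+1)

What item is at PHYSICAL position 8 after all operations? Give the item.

After op 1 (rotate(+2)): offset=2, physical=[A,B,C,D,E,F,G,H,I], logical=[C,D,E,F,G,H,I,A,B]
After op 2 (rotate(-1)): offset=1, physical=[A,B,C,D,E,F,G,H,I], logical=[B,C,D,E,F,G,H,I,A]
After op 3 (swap(5, 8)): offset=1, physical=[G,B,C,D,E,F,A,H,I], logical=[B,C,D,E,F,A,H,I,G]
After op 4 (replace(5, 'j')): offset=1, physical=[G,B,C,D,E,F,j,H,I], logical=[B,C,D,E,F,j,H,I,G]
After op 5 (replace(3, 'g')): offset=1, physical=[G,B,C,D,g,F,j,H,I], logical=[B,C,D,g,F,j,H,I,G]
After op 6 (rotate(-3)): offset=7, physical=[G,B,C,D,g,F,j,H,I], logical=[H,I,G,B,C,D,g,F,j]
After op 7 (rotate(+1)): offset=8, physical=[G,B,C,D,g,F,j,H,I], logical=[I,G,B,C,D,g,F,j,H]
After op 8 (rotate(+3)): offset=2, physical=[G,B,C,D,g,F,j,H,I], logical=[C,D,g,F,j,H,I,G,B]
After op 9 (swap(0, 7)): offset=2, physical=[C,B,G,D,g,F,j,H,I], logical=[G,D,g,F,j,H,I,C,B]
After op 10 (replace(0, 'd')): offset=2, physical=[C,B,d,D,g,F,j,H,I], logical=[d,D,g,F,j,H,I,C,B]
After op 11 (replace(4, 'k')): offset=2, physical=[C,B,d,D,g,F,k,H,I], logical=[d,D,g,F,k,H,I,C,B]
After op 12 (rotate(+1)): offset=3, physical=[C,B,d,D,g,F,k,H,I], logical=[D,g,F,k,H,I,C,B,d]

Answer: I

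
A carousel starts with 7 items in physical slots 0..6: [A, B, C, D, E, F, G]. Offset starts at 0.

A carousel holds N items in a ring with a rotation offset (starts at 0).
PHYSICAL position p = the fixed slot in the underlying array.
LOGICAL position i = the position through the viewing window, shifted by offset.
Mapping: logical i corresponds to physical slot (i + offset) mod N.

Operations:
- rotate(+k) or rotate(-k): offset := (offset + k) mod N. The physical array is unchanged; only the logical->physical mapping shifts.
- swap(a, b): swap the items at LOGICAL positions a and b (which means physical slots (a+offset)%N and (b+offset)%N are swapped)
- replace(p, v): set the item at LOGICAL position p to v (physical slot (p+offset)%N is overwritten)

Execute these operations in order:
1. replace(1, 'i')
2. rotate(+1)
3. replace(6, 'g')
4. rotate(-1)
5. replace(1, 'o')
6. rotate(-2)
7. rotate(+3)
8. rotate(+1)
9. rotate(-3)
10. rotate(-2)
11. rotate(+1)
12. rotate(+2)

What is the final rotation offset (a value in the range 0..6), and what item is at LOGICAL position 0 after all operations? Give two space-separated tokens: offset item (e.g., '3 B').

Answer: 0 g

Derivation:
After op 1 (replace(1, 'i')): offset=0, physical=[A,i,C,D,E,F,G], logical=[A,i,C,D,E,F,G]
After op 2 (rotate(+1)): offset=1, physical=[A,i,C,D,E,F,G], logical=[i,C,D,E,F,G,A]
After op 3 (replace(6, 'g')): offset=1, physical=[g,i,C,D,E,F,G], logical=[i,C,D,E,F,G,g]
After op 4 (rotate(-1)): offset=0, physical=[g,i,C,D,E,F,G], logical=[g,i,C,D,E,F,G]
After op 5 (replace(1, 'o')): offset=0, physical=[g,o,C,D,E,F,G], logical=[g,o,C,D,E,F,G]
After op 6 (rotate(-2)): offset=5, physical=[g,o,C,D,E,F,G], logical=[F,G,g,o,C,D,E]
After op 7 (rotate(+3)): offset=1, physical=[g,o,C,D,E,F,G], logical=[o,C,D,E,F,G,g]
After op 8 (rotate(+1)): offset=2, physical=[g,o,C,D,E,F,G], logical=[C,D,E,F,G,g,o]
After op 9 (rotate(-3)): offset=6, physical=[g,o,C,D,E,F,G], logical=[G,g,o,C,D,E,F]
After op 10 (rotate(-2)): offset=4, physical=[g,o,C,D,E,F,G], logical=[E,F,G,g,o,C,D]
After op 11 (rotate(+1)): offset=5, physical=[g,o,C,D,E,F,G], logical=[F,G,g,o,C,D,E]
After op 12 (rotate(+2)): offset=0, physical=[g,o,C,D,E,F,G], logical=[g,o,C,D,E,F,G]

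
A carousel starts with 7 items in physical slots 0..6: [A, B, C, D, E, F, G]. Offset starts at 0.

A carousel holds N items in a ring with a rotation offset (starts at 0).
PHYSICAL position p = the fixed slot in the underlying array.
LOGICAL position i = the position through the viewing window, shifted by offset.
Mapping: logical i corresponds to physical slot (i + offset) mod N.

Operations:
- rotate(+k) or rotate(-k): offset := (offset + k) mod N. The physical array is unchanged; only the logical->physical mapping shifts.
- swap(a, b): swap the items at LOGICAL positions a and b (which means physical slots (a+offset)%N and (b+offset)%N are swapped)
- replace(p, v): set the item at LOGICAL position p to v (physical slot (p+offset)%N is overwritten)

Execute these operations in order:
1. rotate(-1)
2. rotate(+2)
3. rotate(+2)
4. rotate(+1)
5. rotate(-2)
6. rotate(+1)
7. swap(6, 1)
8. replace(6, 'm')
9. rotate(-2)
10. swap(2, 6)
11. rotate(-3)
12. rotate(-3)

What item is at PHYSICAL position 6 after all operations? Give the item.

Answer: G

Derivation:
After op 1 (rotate(-1)): offset=6, physical=[A,B,C,D,E,F,G], logical=[G,A,B,C,D,E,F]
After op 2 (rotate(+2)): offset=1, physical=[A,B,C,D,E,F,G], logical=[B,C,D,E,F,G,A]
After op 3 (rotate(+2)): offset=3, physical=[A,B,C,D,E,F,G], logical=[D,E,F,G,A,B,C]
After op 4 (rotate(+1)): offset=4, physical=[A,B,C,D,E,F,G], logical=[E,F,G,A,B,C,D]
After op 5 (rotate(-2)): offset=2, physical=[A,B,C,D,E,F,G], logical=[C,D,E,F,G,A,B]
After op 6 (rotate(+1)): offset=3, physical=[A,B,C,D,E,F,G], logical=[D,E,F,G,A,B,C]
After op 7 (swap(6, 1)): offset=3, physical=[A,B,E,D,C,F,G], logical=[D,C,F,G,A,B,E]
After op 8 (replace(6, 'm')): offset=3, physical=[A,B,m,D,C,F,G], logical=[D,C,F,G,A,B,m]
After op 9 (rotate(-2)): offset=1, physical=[A,B,m,D,C,F,G], logical=[B,m,D,C,F,G,A]
After op 10 (swap(2, 6)): offset=1, physical=[D,B,m,A,C,F,G], logical=[B,m,A,C,F,G,D]
After op 11 (rotate(-3)): offset=5, physical=[D,B,m,A,C,F,G], logical=[F,G,D,B,m,A,C]
After op 12 (rotate(-3)): offset=2, physical=[D,B,m,A,C,F,G], logical=[m,A,C,F,G,D,B]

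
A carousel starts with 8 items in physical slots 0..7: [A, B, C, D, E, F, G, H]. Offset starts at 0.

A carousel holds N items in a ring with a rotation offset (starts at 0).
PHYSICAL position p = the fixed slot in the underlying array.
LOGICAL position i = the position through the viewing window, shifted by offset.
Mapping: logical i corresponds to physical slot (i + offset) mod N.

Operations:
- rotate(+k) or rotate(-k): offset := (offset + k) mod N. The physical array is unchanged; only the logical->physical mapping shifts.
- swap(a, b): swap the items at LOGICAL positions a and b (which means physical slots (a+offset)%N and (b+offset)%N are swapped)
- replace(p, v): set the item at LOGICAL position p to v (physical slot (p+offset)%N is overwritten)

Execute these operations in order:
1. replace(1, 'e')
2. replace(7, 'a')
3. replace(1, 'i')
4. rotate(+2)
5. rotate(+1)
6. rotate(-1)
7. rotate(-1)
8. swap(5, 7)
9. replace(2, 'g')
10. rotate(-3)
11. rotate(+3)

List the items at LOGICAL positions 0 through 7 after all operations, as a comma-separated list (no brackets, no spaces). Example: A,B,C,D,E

After op 1 (replace(1, 'e')): offset=0, physical=[A,e,C,D,E,F,G,H], logical=[A,e,C,D,E,F,G,H]
After op 2 (replace(7, 'a')): offset=0, physical=[A,e,C,D,E,F,G,a], logical=[A,e,C,D,E,F,G,a]
After op 3 (replace(1, 'i')): offset=0, physical=[A,i,C,D,E,F,G,a], logical=[A,i,C,D,E,F,G,a]
After op 4 (rotate(+2)): offset=2, physical=[A,i,C,D,E,F,G,a], logical=[C,D,E,F,G,a,A,i]
After op 5 (rotate(+1)): offset=3, physical=[A,i,C,D,E,F,G,a], logical=[D,E,F,G,a,A,i,C]
After op 6 (rotate(-1)): offset=2, physical=[A,i,C,D,E,F,G,a], logical=[C,D,E,F,G,a,A,i]
After op 7 (rotate(-1)): offset=1, physical=[A,i,C,D,E,F,G,a], logical=[i,C,D,E,F,G,a,A]
After op 8 (swap(5, 7)): offset=1, physical=[G,i,C,D,E,F,A,a], logical=[i,C,D,E,F,A,a,G]
After op 9 (replace(2, 'g')): offset=1, physical=[G,i,C,g,E,F,A,a], logical=[i,C,g,E,F,A,a,G]
After op 10 (rotate(-3)): offset=6, physical=[G,i,C,g,E,F,A,a], logical=[A,a,G,i,C,g,E,F]
After op 11 (rotate(+3)): offset=1, physical=[G,i,C,g,E,F,A,a], logical=[i,C,g,E,F,A,a,G]

Answer: i,C,g,E,F,A,a,G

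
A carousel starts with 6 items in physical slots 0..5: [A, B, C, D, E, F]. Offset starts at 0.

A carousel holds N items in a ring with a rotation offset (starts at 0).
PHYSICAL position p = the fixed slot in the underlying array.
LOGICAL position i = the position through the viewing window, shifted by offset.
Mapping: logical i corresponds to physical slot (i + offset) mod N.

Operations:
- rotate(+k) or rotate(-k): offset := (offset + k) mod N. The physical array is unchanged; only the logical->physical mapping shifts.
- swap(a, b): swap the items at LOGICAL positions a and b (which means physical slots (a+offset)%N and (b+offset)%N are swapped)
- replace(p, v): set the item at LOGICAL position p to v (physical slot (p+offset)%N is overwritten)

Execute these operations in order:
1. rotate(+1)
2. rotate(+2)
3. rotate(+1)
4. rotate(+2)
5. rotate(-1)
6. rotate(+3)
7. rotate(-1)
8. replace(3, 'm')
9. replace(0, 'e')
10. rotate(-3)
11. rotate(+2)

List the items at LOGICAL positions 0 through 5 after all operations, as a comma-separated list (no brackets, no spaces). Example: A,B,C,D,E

Answer: A,e,C,D,m,F

Derivation:
After op 1 (rotate(+1)): offset=1, physical=[A,B,C,D,E,F], logical=[B,C,D,E,F,A]
After op 2 (rotate(+2)): offset=3, physical=[A,B,C,D,E,F], logical=[D,E,F,A,B,C]
After op 3 (rotate(+1)): offset=4, physical=[A,B,C,D,E,F], logical=[E,F,A,B,C,D]
After op 4 (rotate(+2)): offset=0, physical=[A,B,C,D,E,F], logical=[A,B,C,D,E,F]
After op 5 (rotate(-1)): offset=5, physical=[A,B,C,D,E,F], logical=[F,A,B,C,D,E]
After op 6 (rotate(+3)): offset=2, physical=[A,B,C,D,E,F], logical=[C,D,E,F,A,B]
After op 7 (rotate(-1)): offset=1, physical=[A,B,C,D,E,F], logical=[B,C,D,E,F,A]
After op 8 (replace(3, 'm')): offset=1, physical=[A,B,C,D,m,F], logical=[B,C,D,m,F,A]
After op 9 (replace(0, 'e')): offset=1, physical=[A,e,C,D,m,F], logical=[e,C,D,m,F,A]
After op 10 (rotate(-3)): offset=4, physical=[A,e,C,D,m,F], logical=[m,F,A,e,C,D]
After op 11 (rotate(+2)): offset=0, physical=[A,e,C,D,m,F], logical=[A,e,C,D,m,F]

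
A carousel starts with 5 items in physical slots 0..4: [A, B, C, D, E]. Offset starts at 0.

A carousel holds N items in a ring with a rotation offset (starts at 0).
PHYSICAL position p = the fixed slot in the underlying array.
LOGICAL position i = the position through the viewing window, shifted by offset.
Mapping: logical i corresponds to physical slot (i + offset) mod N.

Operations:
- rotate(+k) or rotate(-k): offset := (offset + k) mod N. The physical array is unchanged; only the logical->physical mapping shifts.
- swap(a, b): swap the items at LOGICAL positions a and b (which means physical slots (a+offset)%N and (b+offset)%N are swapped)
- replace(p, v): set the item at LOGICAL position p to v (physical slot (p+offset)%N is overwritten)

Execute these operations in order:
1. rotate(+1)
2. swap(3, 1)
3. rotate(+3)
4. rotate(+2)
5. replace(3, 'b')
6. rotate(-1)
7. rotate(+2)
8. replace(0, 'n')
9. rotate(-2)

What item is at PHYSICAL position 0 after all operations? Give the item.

After op 1 (rotate(+1)): offset=1, physical=[A,B,C,D,E], logical=[B,C,D,E,A]
After op 2 (swap(3, 1)): offset=1, physical=[A,B,E,D,C], logical=[B,E,D,C,A]
After op 3 (rotate(+3)): offset=4, physical=[A,B,E,D,C], logical=[C,A,B,E,D]
After op 4 (rotate(+2)): offset=1, physical=[A,B,E,D,C], logical=[B,E,D,C,A]
After op 5 (replace(3, 'b')): offset=1, physical=[A,B,E,D,b], logical=[B,E,D,b,A]
After op 6 (rotate(-1)): offset=0, physical=[A,B,E,D,b], logical=[A,B,E,D,b]
After op 7 (rotate(+2)): offset=2, physical=[A,B,E,D,b], logical=[E,D,b,A,B]
After op 8 (replace(0, 'n')): offset=2, physical=[A,B,n,D,b], logical=[n,D,b,A,B]
After op 9 (rotate(-2)): offset=0, physical=[A,B,n,D,b], logical=[A,B,n,D,b]

Answer: A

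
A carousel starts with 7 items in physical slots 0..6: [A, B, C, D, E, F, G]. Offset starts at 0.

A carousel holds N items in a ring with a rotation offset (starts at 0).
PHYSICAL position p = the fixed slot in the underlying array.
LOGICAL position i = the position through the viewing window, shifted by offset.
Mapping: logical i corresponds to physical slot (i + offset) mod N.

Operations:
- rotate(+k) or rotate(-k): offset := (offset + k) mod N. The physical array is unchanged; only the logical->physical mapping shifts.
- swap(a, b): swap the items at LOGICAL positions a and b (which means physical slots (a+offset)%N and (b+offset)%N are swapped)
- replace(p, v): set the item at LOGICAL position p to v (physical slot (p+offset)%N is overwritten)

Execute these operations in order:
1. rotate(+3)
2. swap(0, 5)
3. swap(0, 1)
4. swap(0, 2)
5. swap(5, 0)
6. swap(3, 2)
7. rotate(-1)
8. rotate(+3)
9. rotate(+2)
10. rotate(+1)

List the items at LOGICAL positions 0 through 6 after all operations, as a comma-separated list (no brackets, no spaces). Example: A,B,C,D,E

Answer: F,C,D,B,G,E,A

Derivation:
After op 1 (rotate(+3)): offset=3, physical=[A,B,C,D,E,F,G], logical=[D,E,F,G,A,B,C]
After op 2 (swap(0, 5)): offset=3, physical=[A,D,C,B,E,F,G], logical=[B,E,F,G,A,D,C]
After op 3 (swap(0, 1)): offset=3, physical=[A,D,C,E,B,F,G], logical=[E,B,F,G,A,D,C]
After op 4 (swap(0, 2)): offset=3, physical=[A,D,C,F,B,E,G], logical=[F,B,E,G,A,D,C]
After op 5 (swap(5, 0)): offset=3, physical=[A,F,C,D,B,E,G], logical=[D,B,E,G,A,F,C]
After op 6 (swap(3, 2)): offset=3, physical=[A,F,C,D,B,G,E], logical=[D,B,G,E,A,F,C]
After op 7 (rotate(-1)): offset=2, physical=[A,F,C,D,B,G,E], logical=[C,D,B,G,E,A,F]
After op 8 (rotate(+3)): offset=5, physical=[A,F,C,D,B,G,E], logical=[G,E,A,F,C,D,B]
After op 9 (rotate(+2)): offset=0, physical=[A,F,C,D,B,G,E], logical=[A,F,C,D,B,G,E]
After op 10 (rotate(+1)): offset=1, physical=[A,F,C,D,B,G,E], logical=[F,C,D,B,G,E,A]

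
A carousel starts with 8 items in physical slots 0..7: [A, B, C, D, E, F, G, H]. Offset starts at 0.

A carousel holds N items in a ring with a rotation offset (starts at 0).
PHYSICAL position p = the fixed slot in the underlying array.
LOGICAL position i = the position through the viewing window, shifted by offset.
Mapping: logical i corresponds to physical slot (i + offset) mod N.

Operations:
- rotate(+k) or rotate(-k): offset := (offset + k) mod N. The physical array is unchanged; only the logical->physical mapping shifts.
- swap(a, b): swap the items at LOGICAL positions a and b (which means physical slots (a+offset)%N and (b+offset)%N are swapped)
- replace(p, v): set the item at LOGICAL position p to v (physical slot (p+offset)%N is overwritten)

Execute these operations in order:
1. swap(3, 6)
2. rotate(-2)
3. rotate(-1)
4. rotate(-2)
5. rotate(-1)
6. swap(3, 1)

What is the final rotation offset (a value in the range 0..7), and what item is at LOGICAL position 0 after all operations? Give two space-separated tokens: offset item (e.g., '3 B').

After op 1 (swap(3, 6)): offset=0, physical=[A,B,C,G,E,F,D,H], logical=[A,B,C,G,E,F,D,H]
After op 2 (rotate(-2)): offset=6, physical=[A,B,C,G,E,F,D,H], logical=[D,H,A,B,C,G,E,F]
After op 3 (rotate(-1)): offset=5, physical=[A,B,C,G,E,F,D,H], logical=[F,D,H,A,B,C,G,E]
After op 4 (rotate(-2)): offset=3, physical=[A,B,C,G,E,F,D,H], logical=[G,E,F,D,H,A,B,C]
After op 5 (rotate(-1)): offset=2, physical=[A,B,C,G,E,F,D,H], logical=[C,G,E,F,D,H,A,B]
After op 6 (swap(3, 1)): offset=2, physical=[A,B,C,F,E,G,D,H], logical=[C,F,E,G,D,H,A,B]

Answer: 2 C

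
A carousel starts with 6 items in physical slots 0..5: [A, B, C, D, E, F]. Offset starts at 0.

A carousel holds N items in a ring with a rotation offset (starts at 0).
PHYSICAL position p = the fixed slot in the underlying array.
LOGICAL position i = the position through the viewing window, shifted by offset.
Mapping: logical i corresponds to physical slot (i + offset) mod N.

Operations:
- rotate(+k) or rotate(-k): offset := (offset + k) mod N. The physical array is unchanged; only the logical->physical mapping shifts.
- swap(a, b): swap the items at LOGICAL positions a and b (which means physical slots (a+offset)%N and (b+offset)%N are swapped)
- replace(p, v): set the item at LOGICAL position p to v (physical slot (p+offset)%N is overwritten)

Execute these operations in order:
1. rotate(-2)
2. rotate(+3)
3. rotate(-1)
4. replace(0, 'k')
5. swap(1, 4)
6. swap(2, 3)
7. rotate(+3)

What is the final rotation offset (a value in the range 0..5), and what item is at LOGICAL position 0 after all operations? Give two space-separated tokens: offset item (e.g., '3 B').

After op 1 (rotate(-2)): offset=4, physical=[A,B,C,D,E,F], logical=[E,F,A,B,C,D]
After op 2 (rotate(+3)): offset=1, physical=[A,B,C,D,E,F], logical=[B,C,D,E,F,A]
After op 3 (rotate(-1)): offset=0, physical=[A,B,C,D,E,F], logical=[A,B,C,D,E,F]
After op 4 (replace(0, 'k')): offset=0, physical=[k,B,C,D,E,F], logical=[k,B,C,D,E,F]
After op 5 (swap(1, 4)): offset=0, physical=[k,E,C,D,B,F], logical=[k,E,C,D,B,F]
After op 6 (swap(2, 3)): offset=0, physical=[k,E,D,C,B,F], logical=[k,E,D,C,B,F]
After op 7 (rotate(+3)): offset=3, physical=[k,E,D,C,B,F], logical=[C,B,F,k,E,D]

Answer: 3 C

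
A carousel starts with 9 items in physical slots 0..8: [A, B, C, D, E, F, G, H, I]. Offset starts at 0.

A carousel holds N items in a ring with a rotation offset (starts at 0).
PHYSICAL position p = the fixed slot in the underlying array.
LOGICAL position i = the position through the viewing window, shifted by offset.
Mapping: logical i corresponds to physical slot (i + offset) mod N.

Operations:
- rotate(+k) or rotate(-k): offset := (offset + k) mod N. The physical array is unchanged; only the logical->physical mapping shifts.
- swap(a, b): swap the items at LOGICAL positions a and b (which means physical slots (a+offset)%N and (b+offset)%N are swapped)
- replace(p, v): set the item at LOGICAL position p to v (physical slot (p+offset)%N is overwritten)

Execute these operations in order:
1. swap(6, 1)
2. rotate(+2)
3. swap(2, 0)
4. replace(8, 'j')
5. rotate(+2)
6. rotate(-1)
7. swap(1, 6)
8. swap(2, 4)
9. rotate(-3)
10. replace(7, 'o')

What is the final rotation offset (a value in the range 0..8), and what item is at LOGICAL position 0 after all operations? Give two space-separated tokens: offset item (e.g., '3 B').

Answer: 0 C

Derivation:
After op 1 (swap(6, 1)): offset=0, physical=[A,G,C,D,E,F,B,H,I], logical=[A,G,C,D,E,F,B,H,I]
After op 2 (rotate(+2)): offset=2, physical=[A,G,C,D,E,F,B,H,I], logical=[C,D,E,F,B,H,I,A,G]
After op 3 (swap(2, 0)): offset=2, physical=[A,G,E,D,C,F,B,H,I], logical=[E,D,C,F,B,H,I,A,G]
After op 4 (replace(8, 'j')): offset=2, physical=[A,j,E,D,C,F,B,H,I], logical=[E,D,C,F,B,H,I,A,j]
After op 5 (rotate(+2)): offset=4, physical=[A,j,E,D,C,F,B,H,I], logical=[C,F,B,H,I,A,j,E,D]
After op 6 (rotate(-1)): offset=3, physical=[A,j,E,D,C,F,B,H,I], logical=[D,C,F,B,H,I,A,j,E]
After op 7 (swap(1, 6)): offset=3, physical=[C,j,E,D,A,F,B,H,I], logical=[D,A,F,B,H,I,C,j,E]
After op 8 (swap(2, 4)): offset=3, physical=[C,j,E,D,A,H,B,F,I], logical=[D,A,H,B,F,I,C,j,E]
After op 9 (rotate(-3)): offset=0, physical=[C,j,E,D,A,H,B,F,I], logical=[C,j,E,D,A,H,B,F,I]
After op 10 (replace(7, 'o')): offset=0, physical=[C,j,E,D,A,H,B,o,I], logical=[C,j,E,D,A,H,B,o,I]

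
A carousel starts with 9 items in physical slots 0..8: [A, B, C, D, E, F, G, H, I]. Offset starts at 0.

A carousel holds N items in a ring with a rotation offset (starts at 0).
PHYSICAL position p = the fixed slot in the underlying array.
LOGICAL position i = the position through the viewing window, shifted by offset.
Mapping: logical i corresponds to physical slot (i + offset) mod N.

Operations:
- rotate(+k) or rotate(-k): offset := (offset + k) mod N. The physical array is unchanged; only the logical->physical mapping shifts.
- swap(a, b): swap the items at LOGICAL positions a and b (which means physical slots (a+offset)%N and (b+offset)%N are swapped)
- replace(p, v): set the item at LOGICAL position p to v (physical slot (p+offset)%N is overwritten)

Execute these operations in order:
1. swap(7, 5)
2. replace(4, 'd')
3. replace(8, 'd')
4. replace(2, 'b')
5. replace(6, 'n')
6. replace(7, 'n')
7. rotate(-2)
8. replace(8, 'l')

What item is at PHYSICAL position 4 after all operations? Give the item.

After op 1 (swap(7, 5)): offset=0, physical=[A,B,C,D,E,H,G,F,I], logical=[A,B,C,D,E,H,G,F,I]
After op 2 (replace(4, 'd')): offset=0, physical=[A,B,C,D,d,H,G,F,I], logical=[A,B,C,D,d,H,G,F,I]
After op 3 (replace(8, 'd')): offset=0, physical=[A,B,C,D,d,H,G,F,d], logical=[A,B,C,D,d,H,G,F,d]
After op 4 (replace(2, 'b')): offset=0, physical=[A,B,b,D,d,H,G,F,d], logical=[A,B,b,D,d,H,G,F,d]
After op 5 (replace(6, 'n')): offset=0, physical=[A,B,b,D,d,H,n,F,d], logical=[A,B,b,D,d,H,n,F,d]
After op 6 (replace(7, 'n')): offset=0, physical=[A,B,b,D,d,H,n,n,d], logical=[A,B,b,D,d,H,n,n,d]
After op 7 (rotate(-2)): offset=7, physical=[A,B,b,D,d,H,n,n,d], logical=[n,d,A,B,b,D,d,H,n]
After op 8 (replace(8, 'l')): offset=7, physical=[A,B,b,D,d,H,l,n,d], logical=[n,d,A,B,b,D,d,H,l]

Answer: d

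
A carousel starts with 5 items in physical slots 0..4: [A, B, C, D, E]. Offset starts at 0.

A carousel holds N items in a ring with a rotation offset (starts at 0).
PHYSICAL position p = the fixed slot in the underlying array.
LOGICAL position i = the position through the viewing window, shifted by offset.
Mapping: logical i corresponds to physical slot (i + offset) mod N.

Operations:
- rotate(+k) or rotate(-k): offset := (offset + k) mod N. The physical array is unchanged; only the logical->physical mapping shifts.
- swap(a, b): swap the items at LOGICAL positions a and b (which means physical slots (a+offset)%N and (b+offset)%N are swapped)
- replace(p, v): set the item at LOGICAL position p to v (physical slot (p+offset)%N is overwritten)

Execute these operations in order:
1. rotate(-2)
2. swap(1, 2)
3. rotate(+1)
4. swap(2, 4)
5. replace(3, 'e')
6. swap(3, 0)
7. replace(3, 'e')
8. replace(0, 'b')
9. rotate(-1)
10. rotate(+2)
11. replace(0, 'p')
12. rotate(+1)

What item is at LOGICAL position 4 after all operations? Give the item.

After op 1 (rotate(-2)): offset=3, physical=[A,B,C,D,E], logical=[D,E,A,B,C]
After op 2 (swap(1, 2)): offset=3, physical=[E,B,C,D,A], logical=[D,A,E,B,C]
After op 3 (rotate(+1)): offset=4, physical=[E,B,C,D,A], logical=[A,E,B,C,D]
After op 4 (swap(2, 4)): offset=4, physical=[E,D,C,B,A], logical=[A,E,D,C,B]
After op 5 (replace(3, 'e')): offset=4, physical=[E,D,e,B,A], logical=[A,E,D,e,B]
After op 6 (swap(3, 0)): offset=4, physical=[E,D,A,B,e], logical=[e,E,D,A,B]
After op 7 (replace(3, 'e')): offset=4, physical=[E,D,e,B,e], logical=[e,E,D,e,B]
After op 8 (replace(0, 'b')): offset=4, physical=[E,D,e,B,b], logical=[b,E,D,e,B]
After op 9 (rotate(-1)): offset=3, physical=[E,D,e,B,b], logical=[B,b,E,D,e]
After op 10 (rotate(+2)): offset=0, physical=[E,D,e,B,b], logical=[E,D,e,B,b]
After op 11 (replace(0, 'p')): offset=0, physical=[p,D,e,B,b], logical=[p,D,e,B,b]
After op 12 (rotate(+1)): offset=1, physical=[p,D,e,B,b], logical=[D,e,B,b,p]

Answer: p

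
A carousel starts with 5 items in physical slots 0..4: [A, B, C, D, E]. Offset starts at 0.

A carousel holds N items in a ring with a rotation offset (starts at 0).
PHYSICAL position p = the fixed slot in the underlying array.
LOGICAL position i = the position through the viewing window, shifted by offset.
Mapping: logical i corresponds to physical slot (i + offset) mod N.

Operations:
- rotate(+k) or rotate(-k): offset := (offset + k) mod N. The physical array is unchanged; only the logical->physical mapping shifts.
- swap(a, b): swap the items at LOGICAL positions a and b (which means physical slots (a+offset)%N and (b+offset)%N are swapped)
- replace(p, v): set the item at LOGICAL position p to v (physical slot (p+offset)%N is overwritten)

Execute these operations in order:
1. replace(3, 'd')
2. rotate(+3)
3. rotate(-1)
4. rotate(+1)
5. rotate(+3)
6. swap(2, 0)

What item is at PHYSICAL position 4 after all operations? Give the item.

Answer: E

Derivation:
After op 1 (replace(3, 'd')): offset=0, physical=[A,B,C,d,E], logical=[A,B,C,d,E]
After op 2 (rotate(+3)): offset=3, physical=[A,B,C,d,E], logical=[d,E,A,B,C]
After op 3 (rotate(-1)): offset=2, physical=[A,B,C,d,E], logical=[C,d,E,A,B]
After op 4 (rotate(+1)): offset=3, physical=[A,B,C,d,E], logical=[d,E,A,B,C]
After op 5 (rotate(+3)): offset=1, physical=[A,B,C,d,E], logical=[B,C,d,E,A]
After op 6 (swap(2, 0)): offset=1, physical=[A,d,C,B,E], logical=[d,C,B,E,A]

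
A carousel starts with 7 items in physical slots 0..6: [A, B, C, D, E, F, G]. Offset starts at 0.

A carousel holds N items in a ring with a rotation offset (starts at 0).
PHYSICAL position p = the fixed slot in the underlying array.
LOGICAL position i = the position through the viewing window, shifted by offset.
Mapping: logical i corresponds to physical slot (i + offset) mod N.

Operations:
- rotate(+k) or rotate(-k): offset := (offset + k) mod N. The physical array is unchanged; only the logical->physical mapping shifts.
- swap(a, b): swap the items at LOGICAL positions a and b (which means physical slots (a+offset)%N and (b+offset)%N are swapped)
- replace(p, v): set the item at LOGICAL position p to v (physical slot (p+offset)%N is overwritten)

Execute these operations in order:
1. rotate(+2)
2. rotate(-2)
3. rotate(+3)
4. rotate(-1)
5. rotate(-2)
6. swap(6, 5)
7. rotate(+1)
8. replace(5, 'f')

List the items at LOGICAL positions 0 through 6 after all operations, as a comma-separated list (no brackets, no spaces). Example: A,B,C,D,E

Answer: B,C,D,E,G,f,A

Derivation:
After op 1 (rotate(+2)): offset=2, physical=[A,B,C,D,E,F,G], logical=[C,D,E,F,G,A,B]
After op 2 (rotate(-2)): offset=0, physical=[A,B,C,D,E,F,G], logical=[A,B,C,D,E,F,G]
After op 3 (rotate(+3)): offset=3, physical=[A,B,C,D,E,F,G], logical=[D,E,F,G,A,B,C]
After op 4 (rotate(-1)): offset=2, physical=[A,B,C,D,E,F,G], logical=[C,D,E,F,G,A,B]
After op 5 (rotate(-2)): offset=0, physical=[A,B,C,D,E,F,G], logical=[A,B,C,D,E,F,G]
After op 6 (swap(6, 5)): offset=0, physical=[A,B,C,D,E,G,F], logical=[A,B,C,D,E,G,F]
After op 7 (rotate(+1)): offset=1, physical=[A,B,C,D,E,G,F], logical=[B,C,D,E,G,F,A]
After op 8 (replace(5, 'f')): offset=1, physical=[A,B,C,D,E,G,f], logical=[B,C,D,E,G,f,A]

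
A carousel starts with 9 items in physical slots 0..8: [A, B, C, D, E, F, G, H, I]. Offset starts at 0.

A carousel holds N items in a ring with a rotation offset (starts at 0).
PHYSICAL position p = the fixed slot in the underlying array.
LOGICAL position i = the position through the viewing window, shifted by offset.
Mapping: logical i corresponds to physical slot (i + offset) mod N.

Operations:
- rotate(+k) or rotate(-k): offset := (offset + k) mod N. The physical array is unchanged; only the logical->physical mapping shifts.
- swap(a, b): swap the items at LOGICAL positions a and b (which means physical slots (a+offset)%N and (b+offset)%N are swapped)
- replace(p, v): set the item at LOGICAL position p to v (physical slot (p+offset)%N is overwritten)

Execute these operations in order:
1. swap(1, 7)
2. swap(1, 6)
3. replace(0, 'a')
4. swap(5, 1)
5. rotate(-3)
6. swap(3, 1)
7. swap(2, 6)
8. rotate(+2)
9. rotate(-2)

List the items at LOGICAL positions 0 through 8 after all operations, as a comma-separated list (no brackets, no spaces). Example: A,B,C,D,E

After op 1 (swap(1, 7)): offset=0, physical=[A,H,C,D,E,F,G,B,I], logical=[A,H,C,D,E,F,G,B,I]
After op 2 (swap(1, 6)): offset=0, physical=[A,G,C,D,E,F,H,B,I], logical=[A,G,C,D,E,F,H,B,I]
After op 3 (replace(0, 'a')): offset=0, physical=[a,G,C,D,E,F,H,B,I], logical=[a,G,C,D,E,F,H,B,I]
After op 4 (swap(5, 1)): offset=0, physical=[a,F,C,D,E,G,H,B,I], logical=[a,F,C,D,E,G,H,B,I]
After op 5 (rotate(-3)): offset=6, physical=[a,F,C,D,E,G,H,B,I], logical=[H,B,I,a,F,C,D,E,G]
After op 6 (swap(3, 1)): offset=6, physical=[B,F,C,D,E,G,H,a,I], logical=[H,a,I,B,F,C,D,E,G]
After op 7 (swap(2, 6)): offset=6, physical=[B,F,C,I,E,G,H,a,D], logical=[H,a,D,B,F,C,I,E,G]
After op 8 (rotate(+2)): offset=8, physical=[B,F,C,I,E,G,H,a,D], logical=[D,B,F,C,I,E,G,H,a]
After op 9 (rotate(-2)): offset=6, physical=[B,F,C,I,E,G,H,a,D], logical=[H,a,D,B,F,C,I,E,G]

Answer: H,a,D,B,F,C,I,E,G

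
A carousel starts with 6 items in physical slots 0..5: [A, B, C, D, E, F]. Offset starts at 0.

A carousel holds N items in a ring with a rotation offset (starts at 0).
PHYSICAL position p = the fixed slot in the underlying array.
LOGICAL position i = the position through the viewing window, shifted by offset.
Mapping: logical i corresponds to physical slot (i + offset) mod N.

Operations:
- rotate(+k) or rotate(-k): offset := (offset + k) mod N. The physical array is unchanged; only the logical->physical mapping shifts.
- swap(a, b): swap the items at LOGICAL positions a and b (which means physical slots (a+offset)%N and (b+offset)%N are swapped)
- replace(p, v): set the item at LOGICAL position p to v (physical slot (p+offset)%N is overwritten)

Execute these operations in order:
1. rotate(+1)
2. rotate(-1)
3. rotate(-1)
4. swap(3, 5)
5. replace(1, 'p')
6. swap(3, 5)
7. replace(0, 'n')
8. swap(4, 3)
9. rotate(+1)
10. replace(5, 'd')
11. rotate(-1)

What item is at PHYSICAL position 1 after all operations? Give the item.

After op 1 (rotate(+1)): offset=1, physical=[A,B,C,D,E,F], logical=[B,C,D,E,F,A]
After op 2 (rotate(-1)): offset=0, physical=[A,B,C,D,E,F], logical=[A,B,C,D,E,F]
After op 3 (rotate(-1)): offset=5, physical=[A,B,C,D,E,F], logical=[F,A,B,C,D,E]
After op 4 (swap(3, 5)): offset=5, physical=[A,B,E,D,C,F], logical=[F,A,B,E,D,C]
After op 5 (replace(1, 'p')): offset=5, physical=[p,B,E,D,C,F], logical=[F,p,B,E,D,C]
After op 6 (swap(3, 5)): offset=5, physical=[p,B,C,D,E,F], logical=[F,p,B,C,D,E]
After op 7 (replace(0, 'n')): offset=5, physical=[p,B,C,D,E,n], logical=[n,p,B,C,D,E]
After op 8 (swap(4, 3)): offset=5, physical=[p,B,D,C,E,n], logical=[n,p,B,D,C,E]
After op 9 (rotate(+1)): offset=0, physical=[p,B,D,C,E,n], logical=[p,B,D,C,E,n]
After op 10 (replace(5, 'd')): offset=0, physical=[p,B,D,C,E,d], logical=[p,B,D,C,E,d]
After op 11 (rotate(-1)): offset=5, physical=[p,B,D,C,E,d], logical=[d,p,B,D,C,E]

Answer: B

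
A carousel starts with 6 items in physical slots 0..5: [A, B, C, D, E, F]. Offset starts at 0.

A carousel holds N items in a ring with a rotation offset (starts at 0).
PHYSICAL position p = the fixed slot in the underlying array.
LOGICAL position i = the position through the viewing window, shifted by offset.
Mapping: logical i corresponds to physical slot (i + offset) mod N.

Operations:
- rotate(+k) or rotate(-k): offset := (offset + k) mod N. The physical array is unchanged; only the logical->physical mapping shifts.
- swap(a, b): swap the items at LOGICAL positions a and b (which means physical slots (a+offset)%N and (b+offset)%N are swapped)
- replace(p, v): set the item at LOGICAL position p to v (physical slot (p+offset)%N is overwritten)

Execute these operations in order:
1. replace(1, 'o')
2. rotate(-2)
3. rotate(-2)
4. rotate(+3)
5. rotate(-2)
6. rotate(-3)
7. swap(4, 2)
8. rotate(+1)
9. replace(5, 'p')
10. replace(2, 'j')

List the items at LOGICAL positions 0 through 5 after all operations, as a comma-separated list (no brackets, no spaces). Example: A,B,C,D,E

After op 1 (replace(1, 'o')): offset=0, physical=[A,o,C,D,E,F], logical=[A,o,C,D,E,F]
After op 2 (rotate(-2)): offset=4, physical=[A,o,C,D,E,F], logical=[E,F,A,o,C,D]
After op 3 (rotate(-2)): offset=2, physical=[A,o,C,D,E,F], logical=[C,D,E,F,A,o]
After op 4 (rotate(+3)): offset=5, physical=[A,o,C,D,E,F], logical=[F,A,o,C,D,E]
After op 5 (rotate(-2)): offset=3, physical=[A,o,C,D,E,F], logical=[D,E,F,A,o,C]
After op 6 (rotate(-3)): offset=0, physical=[A,o,C,D,E,F], logical=[A,o,C,D,E,F]
After op 7 (swap(4, 2)): offset=0, physical=[A,o,E,D,C,F], logical=[A,o,E,D,C,F]
After op 8 (rotate(+1)): offset=1, physical=[A,o,E,D,C,F], logical=[o,E,D,C,F,A]
After op 9 (replace(5, 'p')): offset=1, physical=[p,o,E,D,C,F], logical=[o,E,D,C,F,p]
After op 10 (replace(2, 'j')): offset=1, physical=[p,o,E,j,C,F], logical=[o,E,j,C,F,p]

Answer: o,E,j,C,F,p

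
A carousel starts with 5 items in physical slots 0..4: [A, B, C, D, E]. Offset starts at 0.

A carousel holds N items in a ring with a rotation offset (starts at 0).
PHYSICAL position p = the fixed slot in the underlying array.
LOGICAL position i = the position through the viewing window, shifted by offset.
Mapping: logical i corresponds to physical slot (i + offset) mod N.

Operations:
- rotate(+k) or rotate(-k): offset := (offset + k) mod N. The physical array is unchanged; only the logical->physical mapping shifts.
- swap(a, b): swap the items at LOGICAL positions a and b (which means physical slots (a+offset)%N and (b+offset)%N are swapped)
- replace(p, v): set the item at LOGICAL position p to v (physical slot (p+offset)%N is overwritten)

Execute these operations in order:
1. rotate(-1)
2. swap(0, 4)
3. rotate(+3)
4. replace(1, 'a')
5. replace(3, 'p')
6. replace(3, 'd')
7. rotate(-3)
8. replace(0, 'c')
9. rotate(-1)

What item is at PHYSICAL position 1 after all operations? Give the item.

After op 1 (rotate(-1)): offset=4, physical=[A,B,C,D,E], logical=[E,A,B,C,D]
After op 2 (swap(0, 4)): offset=4, physical=[A,B,C,E,D], logical=[D,A,B,C,E]
After op 3 (rotate(+3)): offset=2, physical=[A,B,C,E,D], logical=[C,E,D,A,B]
After op 4 (replace(1, 'a')): offset=2, physical=[A,B,C,a,D], logical=[C,a,D,A,B]
After op 5 (replace(3, 'p')): offset=2, physical=[p,B,C,a,D], logical=[C,a,D,p,B]
After op 6 (replace(3, 'd')): offset=2, physical=[d,B,C,a,D], logical=[C,a,D,d,B]
After op 7 (rotate(-3)): offset=4, physical=[d,B,C,a,D], logical=[D,d,B,C,a]
After op 8 (replace(0, 'c')): offset=4, physical=[d,B,C,a,c], logical=[c,d,B,C,a]
After op 9 (rotate(-1)): offset=3, physical=[d,B,C,a,c], logical=[a,c,d,B,C]

Answer: B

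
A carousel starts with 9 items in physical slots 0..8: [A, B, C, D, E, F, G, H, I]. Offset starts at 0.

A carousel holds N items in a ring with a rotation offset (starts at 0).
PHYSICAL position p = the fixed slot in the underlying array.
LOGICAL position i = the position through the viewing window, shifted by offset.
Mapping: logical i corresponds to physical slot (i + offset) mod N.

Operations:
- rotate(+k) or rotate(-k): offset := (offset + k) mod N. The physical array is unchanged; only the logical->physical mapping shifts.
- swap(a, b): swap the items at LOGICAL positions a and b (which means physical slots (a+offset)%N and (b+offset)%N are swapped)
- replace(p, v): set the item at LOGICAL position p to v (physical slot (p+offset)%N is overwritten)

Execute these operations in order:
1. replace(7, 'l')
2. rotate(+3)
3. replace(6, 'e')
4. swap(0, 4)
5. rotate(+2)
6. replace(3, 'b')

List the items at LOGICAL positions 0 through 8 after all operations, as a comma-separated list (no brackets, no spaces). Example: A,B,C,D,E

Answer: F,G,D,b,e,B,C,l,E

Derivation:
After op 1 (replace(7, 'l')): offset=0, physical=[A,B,C,D,E,F,G,l,I], logical=[A,B,C,D,E,F,G,l,I]
After op 2 (rotate(+3)): offset=3, physical=[A,B,C,D,E,F,G,l,I], logical=[D,E,F,G,l,I,A,B,C]
After op 3 (replace(6, 'e')): offset=3, physical=[e,B,C,D,E,F,G,l,I], logical=[D,E,F,G,l,I,e,B,C]
After op 4 (swap(0, 4)): offset=3, physical=[e,B,C,l,E,F,G,D,I], logical=[l,E,F,G,D,I,e,B,C]
After op 5 (rotate(+2)): offset=5, physical=[e,B,C,l,E,F,G,D,I], logical=[F,G,D,I,e,B,C,l,E]
After op 6 (replace(3, 'b')): offset=5, physical=[e,B,C,l,E,F,G,D,b], logical=[F,G,D,b,e,B,C,l,E]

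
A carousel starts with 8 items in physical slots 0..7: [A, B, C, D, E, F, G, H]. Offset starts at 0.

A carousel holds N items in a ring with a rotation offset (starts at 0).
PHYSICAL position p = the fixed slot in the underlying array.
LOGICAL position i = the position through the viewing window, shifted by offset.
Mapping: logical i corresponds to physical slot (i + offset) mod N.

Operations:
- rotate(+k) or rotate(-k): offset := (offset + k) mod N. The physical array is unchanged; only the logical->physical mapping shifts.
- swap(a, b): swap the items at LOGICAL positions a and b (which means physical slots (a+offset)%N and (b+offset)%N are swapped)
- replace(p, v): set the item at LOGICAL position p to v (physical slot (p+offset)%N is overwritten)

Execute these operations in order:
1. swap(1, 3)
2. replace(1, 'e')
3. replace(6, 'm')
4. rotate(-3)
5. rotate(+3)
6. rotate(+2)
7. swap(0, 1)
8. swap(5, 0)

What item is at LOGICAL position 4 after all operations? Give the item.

After op 1 (swap(1, 3)): offset=0, physical=[A,D,C,B,E,F,G,H], logical=[A,D,C,B,E,F,G,H]
After op 2 (replace(1, 'e')): offset=0, physical=[A,e,C,B,E,F,G,H], logical=[A,e,C,B,E,F,G,H]
After op 3 (replace(6, 'm')): offset=0, physical=[A,e,C,B,E,F,m,H], logical=[A,e,C,B,E,F,m,H]
After op 4 (rotate(-3)): offset=5, physical=[A,e,C,B,E,F,m,H], logical=[F,m,H,A,e,C,B,E]
After op 5 (rotate(+3)): offset=0, physical=[A,e,C,B,E,F,m,H], logical=[A,e,C,B,E,F,m,H]
After op 6 (rotate(+2)): offset=2, physical=[A,e,C,B,E,F,m,H], logical=[C,B,E,F,m,H,A,e]
After op 7 (swap(0, 1)): offset=2, physical=[A,e,B,C,E,F,m,H], logical=[B,C,E,F,m,H,A,e]
After op 8 (swap(5, 0)): offset=2, physical=[A,e,H,C,E,F,m,B], logical=[H,C,E,F,m,B,A,e]

Answer: m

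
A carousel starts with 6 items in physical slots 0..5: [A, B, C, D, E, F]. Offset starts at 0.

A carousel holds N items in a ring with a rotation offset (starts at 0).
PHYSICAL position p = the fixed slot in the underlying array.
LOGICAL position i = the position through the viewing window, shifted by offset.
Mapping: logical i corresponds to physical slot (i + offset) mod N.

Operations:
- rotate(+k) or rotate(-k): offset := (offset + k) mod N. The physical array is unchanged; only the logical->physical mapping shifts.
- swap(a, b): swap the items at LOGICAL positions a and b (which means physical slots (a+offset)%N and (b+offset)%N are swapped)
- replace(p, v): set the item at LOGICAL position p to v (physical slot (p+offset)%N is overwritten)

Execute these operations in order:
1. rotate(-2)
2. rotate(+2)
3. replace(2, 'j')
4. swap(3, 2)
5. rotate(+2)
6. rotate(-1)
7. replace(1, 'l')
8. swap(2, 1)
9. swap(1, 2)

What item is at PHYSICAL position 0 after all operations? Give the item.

Answer: A

Derivation:
After op 1 (rotate(-2)): offset=4, physical=[A,B,C,D,E,F], logical=[E,F,A,B,C,D]
After op 2 (rotate(+2)): offset=0, physical=[A,B,C,D,E,F], logical=[A,B,C,D,E,F]
After op 3 (replace(2, 'j')): offset=0, physical=[A,B,j,D,E,F], logical=[A,B,j,D,E,F]
After op 4 (swap(3, 2)): offset=0, physical=[A,B,D,j,E,F], logical=[A,B,D,j,E,F]
After op 5 (rotate(+2)): offset=2, physical=[A,B,D,j,E,F], logical=[D,j,E,F,A,B]
After op 6 (rotate(-1)): offset=1, physical=[A,B,D,j,E,F], logical=[B,D,j,E,F,A]
After op 7 (replace(1, 'l')): offset=1, physical=[A,B,l,j,E,F], logical=[B,l,j,E,F,A]
After op 8 (swap(2, 1)): offset=1, physical=[A,B,j,l,E,F], logical=[B,j,l,E,F,A]
After op 9 (swap(1, 2)): offset=1, physical=[A,B,l,j,E,F], logical=[B,l,j,E,F,A]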